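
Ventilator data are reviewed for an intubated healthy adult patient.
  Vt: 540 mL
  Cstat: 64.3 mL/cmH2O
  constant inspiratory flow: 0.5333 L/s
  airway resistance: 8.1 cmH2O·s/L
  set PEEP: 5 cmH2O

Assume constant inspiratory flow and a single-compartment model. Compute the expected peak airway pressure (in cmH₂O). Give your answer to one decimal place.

17.7

Equation of motion (constant flow): PIP = Vt/C + R·V̇ + PEEP.
PIP = 540/64.3 + 8.1×0.5333 + 5 = 8.398 + 4.32 + 5 = 17.718 cmH2O.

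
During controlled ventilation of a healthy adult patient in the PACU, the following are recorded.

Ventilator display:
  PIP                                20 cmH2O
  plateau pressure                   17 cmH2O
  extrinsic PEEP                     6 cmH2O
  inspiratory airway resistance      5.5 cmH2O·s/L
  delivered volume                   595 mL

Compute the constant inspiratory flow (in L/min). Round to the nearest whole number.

33

flow = (PIP − Pplat) / Raw = (20 − 17) / 5.5 = 0.5455 L/s × 60 = 32.73 L/min.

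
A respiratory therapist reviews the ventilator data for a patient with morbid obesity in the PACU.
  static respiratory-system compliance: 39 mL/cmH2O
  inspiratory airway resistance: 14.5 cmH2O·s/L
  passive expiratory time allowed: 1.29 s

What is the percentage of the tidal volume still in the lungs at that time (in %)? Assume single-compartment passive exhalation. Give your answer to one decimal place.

τ = R × C = 14.5 × 39 mL/cmH2O = 14.5 × 0.039 L/cmH2O = 0.5655 s.
Passive exhalation: V(t)/V₀ = e^(−t/τ) = e^(−1.29/0.5655) = 0.1022.
Fraction remaining = 0.1022 → 10.22%.

10.2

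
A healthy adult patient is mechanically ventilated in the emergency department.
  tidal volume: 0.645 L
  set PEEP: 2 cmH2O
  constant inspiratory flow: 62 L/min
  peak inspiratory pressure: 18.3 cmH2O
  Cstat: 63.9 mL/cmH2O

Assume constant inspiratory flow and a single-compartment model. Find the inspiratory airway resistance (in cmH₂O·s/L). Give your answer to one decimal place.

Flow: 62 L/min ÷ 60 = 1.0333 L/s.
Equation of motion (constant flow): PIP = Vt/C + R·V̇ + PEEP.
R·V̇ = PIP − Vt/C − PEEP = 18.3 − 645/63.9 − 2 = 18.3 − 10.094 − 2 = 6.206 cmH2O.
R = 6.206 / 1.0333 = 6.006 cmH2O·s/L.

6.0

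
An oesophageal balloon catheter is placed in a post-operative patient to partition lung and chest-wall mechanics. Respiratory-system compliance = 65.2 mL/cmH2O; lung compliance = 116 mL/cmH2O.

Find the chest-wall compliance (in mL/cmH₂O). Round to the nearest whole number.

1/Ccw = 1/Crs − 1/CL.
1/Ccw = 1/65.2 − 1/116 = 0.006717.
Ccw = 148.88 mL/cmH2O.

149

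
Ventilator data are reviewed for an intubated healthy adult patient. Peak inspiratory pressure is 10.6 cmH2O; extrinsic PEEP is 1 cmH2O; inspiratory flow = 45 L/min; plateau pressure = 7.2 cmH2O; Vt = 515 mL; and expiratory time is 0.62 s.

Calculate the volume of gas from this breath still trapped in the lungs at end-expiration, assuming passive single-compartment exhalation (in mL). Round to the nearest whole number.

Flow: 45 L/min ÷ 60 = 0.75 L/s.
R = (PIP − Pplat)/V̇ = (10.6 − 7.2) / 0.75 = 3.4/0.75 = 4.533 cmH2O·s/L.
C = Vt/(Pplat − PEEP) = 515.0 / (7.2 − 1) = 515.0/6.2 = 83.065 mL/cmH2O.
τ = R × C = 4.533 × 0.08307 L/cmH2O = 0.3766 s.
Fraction remaining = e^(−Te/τ) = e^(−0.62/0.3766) = 0.1928.
Trapped volume = 515.0 × 0.1928 = 99.292 mL.

99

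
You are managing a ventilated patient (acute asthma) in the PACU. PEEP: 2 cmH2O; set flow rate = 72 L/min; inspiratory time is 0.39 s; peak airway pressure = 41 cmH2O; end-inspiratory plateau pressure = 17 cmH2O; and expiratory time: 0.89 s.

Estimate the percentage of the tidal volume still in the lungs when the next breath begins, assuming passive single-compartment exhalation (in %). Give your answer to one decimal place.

Flow: 72 L/min ÷ 60 = 1.2 L/s.
Vt = flow × Ti = 1.2 L/s × 0.39 s × 1000 mL/L = 468.0 mL.
R = (PIP − Pplat)/V̇ = (41 − 17) / 1.2 = 24.0/1.2 = 20.0 cmH2O·s/L.
C = Vt/(Pplat − PEEP) = 468.0 / (17 − 2) = 468.0/15.0 = 31.2 mL/cmH2O.
τ = R × C = 20.0 × 0.0312 L/cmH2O = 0.624 s.
Fraction remaining at end-expiration = e^(−Te/τ) = e^(−0.89/0.624) = 0.2402 → 24.02%.

24.0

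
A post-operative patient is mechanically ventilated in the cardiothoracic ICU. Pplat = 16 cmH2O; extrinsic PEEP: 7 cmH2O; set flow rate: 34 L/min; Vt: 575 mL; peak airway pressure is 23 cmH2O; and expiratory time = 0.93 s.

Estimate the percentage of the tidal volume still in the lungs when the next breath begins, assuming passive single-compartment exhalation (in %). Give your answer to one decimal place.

30.8

Flow: 34 L/min ÷ 60 = 0.5667 L/s.
R = (PIP − Pplat)/V̇ = (23 − 16) / 0.5667 = 7.0/0.5667 = 12.352 cmH2O·s/L.
C = Vt/(Pplat − PEEP) = 575.0 / (16 − 7) = 575.0/9.0 = 63.889 mL/cmH2O.
τ = R × C = 12.352 × 0.06389 L/cmH2O = 0.7892 s.
Fraction remaining at end-expiration = e^(−Te/τ) = e^(−0.93/0.7892) = 0.3078 → 30.78%.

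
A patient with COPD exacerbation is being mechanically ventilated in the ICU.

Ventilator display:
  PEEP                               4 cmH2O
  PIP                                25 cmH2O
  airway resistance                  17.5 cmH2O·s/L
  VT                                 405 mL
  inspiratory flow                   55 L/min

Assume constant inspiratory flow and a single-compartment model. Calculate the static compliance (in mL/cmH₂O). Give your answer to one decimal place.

81.7

Flow: 55 L/min ÷ 60 = 0.9167 L/s.
Equation of motion (constant flow): PIP = Vt/C + R·V̇ + PEEP.
Vt/C = PIP − R·V̇ − PEEP = 25 − 17.5×0.9167 − 4 = 25 − 16.042 − 4 = 4.958 cmH2O.
C = Vt / 4.958 = 405 / 4.958 = 81.686 mL/cmH2O.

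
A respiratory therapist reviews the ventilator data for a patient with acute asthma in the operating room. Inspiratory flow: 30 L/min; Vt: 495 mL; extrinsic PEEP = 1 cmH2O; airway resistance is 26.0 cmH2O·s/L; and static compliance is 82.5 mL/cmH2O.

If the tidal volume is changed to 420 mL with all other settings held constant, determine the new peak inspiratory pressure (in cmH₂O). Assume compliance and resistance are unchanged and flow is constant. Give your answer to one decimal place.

19.1

Flow: 30 L/min ÷ 60 = 0.5 L/s.
PIP = Vt/C + R·V̇ + PEEP (constant-flow equation of motion).
Only the elastic term changes: ΔPIP = ΔVt / C = (420 − 495) / 82.5 = -0.9091 cmH2O.
Original PIP = 495/82.5 + 26.0×0.5 + 1 = 20.0 cmH2O; new PIP = 20.0 + (-0.9091) = 19.091 cmH2O.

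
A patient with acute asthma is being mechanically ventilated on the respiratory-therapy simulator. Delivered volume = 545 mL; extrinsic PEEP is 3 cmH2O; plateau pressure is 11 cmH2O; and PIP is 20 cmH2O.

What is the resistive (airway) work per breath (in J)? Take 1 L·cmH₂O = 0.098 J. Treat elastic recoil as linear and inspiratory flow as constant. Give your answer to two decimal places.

0.48

With constant inspiratory flow the resistive pressure is constant at PIP − Pplat = 20 − 11 = 9.0 cmH2O, so resistive work = 9.0 × 0.545 = 4.905 L·cmH2O.
× 0.098 J/(L·cmH2O) → 0.4807 J.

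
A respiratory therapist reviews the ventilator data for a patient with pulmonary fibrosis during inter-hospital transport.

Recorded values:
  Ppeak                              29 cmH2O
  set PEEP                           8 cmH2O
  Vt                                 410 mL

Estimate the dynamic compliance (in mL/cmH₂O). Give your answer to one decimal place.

Dynamic compliance = Vt / (PIP − PEEP) = 410 / (29 − 8) = 410 / 21.0 = 19.524 mL/cmH2O.

19.5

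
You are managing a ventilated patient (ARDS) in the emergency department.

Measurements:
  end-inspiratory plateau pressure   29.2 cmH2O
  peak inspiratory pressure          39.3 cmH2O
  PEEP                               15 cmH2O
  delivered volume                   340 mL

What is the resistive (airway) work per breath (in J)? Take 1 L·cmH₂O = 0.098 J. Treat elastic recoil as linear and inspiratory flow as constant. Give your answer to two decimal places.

0.34

With constant inspiratory flow the resistive pressure is constant at PIP − Pplat = 39.3 − 29.2 = 10.1 cmH2O, so resistive work = 10.1 × 0.340 = 3.434 L·cmH2O.
× 0.098 J/(L·cmH2O) → 0.3365 J.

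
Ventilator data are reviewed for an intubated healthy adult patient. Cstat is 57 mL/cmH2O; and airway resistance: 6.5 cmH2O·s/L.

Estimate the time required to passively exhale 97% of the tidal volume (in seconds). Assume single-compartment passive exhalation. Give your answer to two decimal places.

τ = R × C = 6.5 × 57 mL/cmH2O = 6.5 × 0.057 L/cmH2O = 0.3705 s.
Exhaled fraction f = 1 − e^(−t/τ) → t = −τ·ln(1 − f) = −0.3705·ln(0.03) = 1.299 s.

1.30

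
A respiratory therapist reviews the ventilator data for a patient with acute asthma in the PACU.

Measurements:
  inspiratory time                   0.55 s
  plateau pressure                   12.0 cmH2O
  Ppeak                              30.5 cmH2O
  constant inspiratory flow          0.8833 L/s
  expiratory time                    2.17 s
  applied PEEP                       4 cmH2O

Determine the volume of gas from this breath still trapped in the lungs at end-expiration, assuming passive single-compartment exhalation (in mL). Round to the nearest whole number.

88

Vt = flow × Ti = 0.8833 L/s × 0.55 s × 1000 mL/L = 485.82 mL.
R = (PIP − Pplat)/V̇ = (30.5 − 12.0) / 0.8833 = 18.5/0.8833 = 20.944 cmH2O·s/L.
C = Vt/(Pplat − PEEP) = 485.82 / (12.0 − 4) = 485.82/8.0 = 60.728 mL/cmH2O.
τ = R × C = 20.944 × 0.06073 L/cmH2O = 1.272 s.
Fraction remaining = e^(−Te/τ) = e^(−2.17/1.272) = 0.1816.
Trapped volume = 485.82 × 0.1816 = 88.225 mL.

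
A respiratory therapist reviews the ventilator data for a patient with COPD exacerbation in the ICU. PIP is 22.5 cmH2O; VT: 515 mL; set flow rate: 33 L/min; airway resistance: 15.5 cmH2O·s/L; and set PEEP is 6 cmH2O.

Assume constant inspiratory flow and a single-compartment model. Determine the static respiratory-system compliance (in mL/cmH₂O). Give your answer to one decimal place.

64.6

Flow: 33 L/min ÷ 60 = 0.55 L/s.
Equation of motion (constant flow): PIP = Vt/C + R·V̇ + PEEP.
Vt/C = PIP − R·V̇ − PEEP = 22.5 − 15.5×0.55 − 6 = 22.5 − 8.525 − 6 = 7.975 cmH2O.
C = Vt / 7.975 = 515 / 7.975 = 64.577 mL/cmH2O.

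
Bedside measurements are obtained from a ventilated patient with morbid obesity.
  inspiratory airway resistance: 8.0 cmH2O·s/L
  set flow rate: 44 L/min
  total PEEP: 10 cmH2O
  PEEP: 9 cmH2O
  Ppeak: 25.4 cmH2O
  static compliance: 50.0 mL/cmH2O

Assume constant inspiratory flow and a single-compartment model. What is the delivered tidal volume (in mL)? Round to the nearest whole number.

Flow: 44 L/min ÷ 60 = 0.7333 L/s.
Total PEEP = 10 cmH2O (set 9 + intrinsic 1); this is the baseline alveolar pressure.
Equation of motion (constant flow): PIP = Vt/C + R·V̇ + PEEP.
Vt/C = PIP − R·V̇ − PEEP = 25.4 − 5.866 − 10 = 9.534 cmH2O.
Vt = C × 9.534 = 50.0 × 9.534 = 476.7 mL.

477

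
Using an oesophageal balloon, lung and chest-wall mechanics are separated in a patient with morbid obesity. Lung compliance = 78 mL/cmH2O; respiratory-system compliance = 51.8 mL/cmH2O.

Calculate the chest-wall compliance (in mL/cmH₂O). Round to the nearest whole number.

1/Ccw = 1/Crs − 1/CL.
1/Ccw = 1/51.8 − 1/78 = 0.006485.
Ccw = 154.2 mL/cmH2O.

154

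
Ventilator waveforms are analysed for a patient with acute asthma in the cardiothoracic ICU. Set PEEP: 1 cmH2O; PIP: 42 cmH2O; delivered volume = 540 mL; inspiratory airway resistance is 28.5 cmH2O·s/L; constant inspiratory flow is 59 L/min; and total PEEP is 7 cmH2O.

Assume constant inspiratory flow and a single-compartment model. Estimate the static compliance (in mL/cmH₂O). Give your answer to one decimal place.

Flow: 59 L/min ÷ 60 = 0.9833 L/s.
Total PEEP = 7 cmH2O (set 1 + intrinsic 6); this is the baseline alveolar pressure.
Equation of motion (constant flow): PIP = Vt/C + R·V̇ + PEEP.
Vt/C = PIP − R·V̇ − PEEP = 42 − 28.5×0.9833 − 7 = 42 − 28.024 − 7 = 6.976 cmH2O.
C = Vt / 6.976 = 540 / 6.976 = 77.408 mL/cmH2O.

77.4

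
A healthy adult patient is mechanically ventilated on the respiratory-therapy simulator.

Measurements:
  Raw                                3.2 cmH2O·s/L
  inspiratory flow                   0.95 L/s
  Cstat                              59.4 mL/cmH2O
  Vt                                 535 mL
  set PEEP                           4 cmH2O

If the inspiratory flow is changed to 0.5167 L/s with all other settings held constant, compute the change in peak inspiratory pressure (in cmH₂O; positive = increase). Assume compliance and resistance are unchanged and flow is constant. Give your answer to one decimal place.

PIP = Vt/C + R·V̇ + PEEP (constant-flow equation of motion).
Only the resistive term changes: ΔPIP = R × ΔV̇ = 3.2 × (0.5167 − 0.95) = 3.2 × -0.4333 = -1.387 cmH2O.

-1.4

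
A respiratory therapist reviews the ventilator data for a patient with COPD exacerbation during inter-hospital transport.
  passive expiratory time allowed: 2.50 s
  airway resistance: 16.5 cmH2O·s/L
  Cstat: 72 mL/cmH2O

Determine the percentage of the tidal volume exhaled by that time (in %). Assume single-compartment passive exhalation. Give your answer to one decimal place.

τ = R × C = 16.5 × 72 mL/cmH2O = 16.5 × 0.072 L/cmH2O = 1.188 s.
Passive exhalation: V(t)/V₀ = e^(−t/τ) = e^(−2.50/1.188) = 0.1219.
Fraction exhaled = 1 − 0.1219 = 0.8781 → 87.81%.

87.8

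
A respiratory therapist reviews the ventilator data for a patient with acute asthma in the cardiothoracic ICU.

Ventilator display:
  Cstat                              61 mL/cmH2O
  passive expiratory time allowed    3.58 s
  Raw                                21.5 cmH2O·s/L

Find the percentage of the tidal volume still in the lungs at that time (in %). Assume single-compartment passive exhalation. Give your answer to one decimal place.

6.5

τ = R × C = 21.5 × 61 mL/cmH2O = 21.5 × 0.061 L/cmH2O = 1.312 s.
Passive exhalation: V(t)/V₀ = e^(−t/τ) = e^(−3.58/1.312) = 0.06531.
Fraction remaining = 0.06531 → 6.531%.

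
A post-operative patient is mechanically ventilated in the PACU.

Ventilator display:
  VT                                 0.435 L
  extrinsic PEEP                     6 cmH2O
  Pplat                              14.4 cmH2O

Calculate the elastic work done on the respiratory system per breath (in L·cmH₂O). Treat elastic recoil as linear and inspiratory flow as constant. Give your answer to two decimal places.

1.83

Elastic work ≈ ½ × (Pplat − PEEP) × Vt = 0.5 × (14.4 − 6) × 0.435 L = 0.5 × 8.4 × 0.435 = 1.827 L·cmH2O.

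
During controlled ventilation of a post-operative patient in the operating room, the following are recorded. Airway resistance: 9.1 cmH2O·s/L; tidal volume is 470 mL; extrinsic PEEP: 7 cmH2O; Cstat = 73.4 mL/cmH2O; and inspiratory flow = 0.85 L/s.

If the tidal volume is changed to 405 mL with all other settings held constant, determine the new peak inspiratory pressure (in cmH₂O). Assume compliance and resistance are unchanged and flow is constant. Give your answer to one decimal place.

20.3

PIP = Vt/C + R·V̇ + PEEP (constant-flow equation of motion).
Only the elastic term changes: ΔPIP = ΔVt / C = (405 − 470) / 73.4 = -0.8856 cmH2O.
Original PIP = 470/73.4 + 9.1×0.85 + 7 = 21.138 cmH2O; new PIP = 21.138 + (-0.8856) = 20.252 cmH2O.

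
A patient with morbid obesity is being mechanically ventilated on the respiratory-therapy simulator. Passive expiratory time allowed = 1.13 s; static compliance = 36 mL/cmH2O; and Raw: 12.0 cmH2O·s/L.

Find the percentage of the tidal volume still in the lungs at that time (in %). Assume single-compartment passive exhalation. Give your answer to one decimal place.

7.3

τ = R × C = 12.0 × 36 mL/cmH2O = 12.0 × 0.036 L/cmH2O = 0.432 s.
Passive exhalation: V(t)/V₀ = e^(−t/τ) = e^(−1.13/0.432) = 0.07311.
Fraction remaining = 0.07311 → 7.311%.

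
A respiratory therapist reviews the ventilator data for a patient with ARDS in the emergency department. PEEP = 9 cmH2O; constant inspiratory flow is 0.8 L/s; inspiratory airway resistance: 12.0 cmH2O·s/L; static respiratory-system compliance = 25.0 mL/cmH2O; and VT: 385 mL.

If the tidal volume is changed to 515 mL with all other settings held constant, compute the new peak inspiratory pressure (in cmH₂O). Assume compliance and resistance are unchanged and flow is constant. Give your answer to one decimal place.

39.2

PIP = Vt/C + R·V̇ + PEEP (constant-flow equation of motion).
Only the elastic term changes: ΔPIP = ΔVt / C = (515 − 385) / 25.0 = 5.2 cmH2O.
Original PIP = 385/25.0 + 12.0×0.8 + 9 = 34.0 cmH2O; new PIP = 34.0 + (5.2) = 39.2 cmH2O.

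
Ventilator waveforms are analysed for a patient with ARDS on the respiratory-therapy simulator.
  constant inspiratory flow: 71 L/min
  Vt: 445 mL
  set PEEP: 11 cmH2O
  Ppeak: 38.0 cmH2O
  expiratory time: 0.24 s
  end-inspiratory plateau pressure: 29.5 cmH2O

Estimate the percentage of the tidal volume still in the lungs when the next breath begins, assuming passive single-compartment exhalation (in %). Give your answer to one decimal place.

Flow: 71 L/min ÷ 60 = 1.1833 L/s.
R = (PIP − Pplat)/V̇ = (38.0 − 29.5) / 1.1833 = 8.5/1.1833 = 7.183 cmH2O·s/L.
C = Vt/(Pplat − PEEP) = 445.0 / (29.5 − 11) = 445.0/18.5 = 24.054 mL/cmH2O.
τ = R × C = 7.183 × 0.02405 L/cmH2O = 0.1728 s.
Fraction remaining at end-expiration = e^(−Te/τ) = e^(−0.24/0.1728) = 0.2494 → 24.94%.

24.9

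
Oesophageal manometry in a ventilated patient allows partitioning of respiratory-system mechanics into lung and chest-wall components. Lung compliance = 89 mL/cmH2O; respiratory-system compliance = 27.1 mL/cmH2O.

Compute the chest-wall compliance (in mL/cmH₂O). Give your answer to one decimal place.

39.0

1/Ccw = 1/Crs − 1/CL.
1/Ccw = 1/27.1 − 1/89 = 0.02566.
Ccw = 38.971 mL/cmH2O.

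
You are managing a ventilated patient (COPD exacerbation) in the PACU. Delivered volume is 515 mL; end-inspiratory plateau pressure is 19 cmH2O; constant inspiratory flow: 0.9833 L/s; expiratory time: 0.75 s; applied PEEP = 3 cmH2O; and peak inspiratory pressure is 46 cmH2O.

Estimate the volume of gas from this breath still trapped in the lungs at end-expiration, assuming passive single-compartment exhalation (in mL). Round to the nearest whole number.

R = (PIP − Pplat)/V̇ = (46 − 19) / 0.9833 = 27.0/0.9833 = 27.459 cmH2O·s/L.
C = Vt/(Pplat − PEEP) = 515.0 / (19 − 3) = 515.0/16.0 = 32.188 mL/cmH2O.
τ = R × C = 27.459 × 0.03219 L/cmH2O = 0.8839 s.
Fraction remaining = e^(−Te/τ) = e^(−0.75/0.8839) = 0.4281.
Trapped volume = 515.0 × 0.4281 = 220.47 mL.

220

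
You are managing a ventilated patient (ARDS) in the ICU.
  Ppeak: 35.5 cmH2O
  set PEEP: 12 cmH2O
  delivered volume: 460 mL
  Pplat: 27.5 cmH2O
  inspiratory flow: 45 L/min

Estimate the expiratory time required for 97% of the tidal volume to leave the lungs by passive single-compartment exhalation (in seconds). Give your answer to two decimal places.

Flow: 45 L/min ÷ 60 = 0.75 L/s.
R = (PIP − Pplat)/V̇ = (35.5 − 27.5) / 0.75 = 8.0/0.75 = 10.667 cmH2O·s/L.
C = Vt/(Pplat − PEEP) = 460.0 / (27.5 − 12) = 460.0/15.5 = 29.677 mL/cmH2O.
τ = R × C = 10.667 × 0.02968 L/cmH2O = 0.3166 s.
t = −τ·ln(1 − 0.97) = −0.3166·ln(0.03) = 1.11 s.

1.11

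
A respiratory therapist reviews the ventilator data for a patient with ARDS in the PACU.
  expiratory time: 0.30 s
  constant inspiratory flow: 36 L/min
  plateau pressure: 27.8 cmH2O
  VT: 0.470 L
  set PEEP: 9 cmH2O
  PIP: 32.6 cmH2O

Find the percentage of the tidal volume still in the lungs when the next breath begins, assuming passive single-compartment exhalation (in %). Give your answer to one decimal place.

22.3

Flow: 36 L/min ÷ 60 = 0.6 L/s.
R = (PIP − Pplat)/V̇ = (32.6 − 27.8) / 0.6 = 4.8/0.6 = 8.0 cmH2O·s/L.
C = Vt/(Pplat − PEEP) = 470.0 / (27.8 − 9) = 470.0/18.8 = 25.0 mL/cmH2O.
τ = R × C = 8.0 × 0.025 L/cmH2O = 0.2 s.
Fraction remaining at end-expiration = e^(−Te/τ) = e^(−0.30/0.2) = 0.2231 → 22.31%.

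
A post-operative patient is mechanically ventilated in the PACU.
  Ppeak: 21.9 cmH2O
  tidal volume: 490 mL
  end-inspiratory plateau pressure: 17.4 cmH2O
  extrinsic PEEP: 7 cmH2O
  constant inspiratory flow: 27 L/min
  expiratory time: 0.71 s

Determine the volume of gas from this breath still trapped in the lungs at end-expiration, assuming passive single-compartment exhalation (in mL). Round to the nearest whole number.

109

Flow: 27 L/min ÷ 60 = 0.45 L/s.
R = (PIP − Pplat)/V̇ = (21.9 − 17.4) / 0.45 = 4.5/0.45 = 10.0 cmH2O·s/L.
C = Vt/(Pplat − PEEP) = 490.0 / (17.4 − 7) = 490.0/10.4 = 47.115 mL/cmH2O.
τ = R × C = 10.0 × 0.04712 L/cmH2O = 0.4712 s.
Fraction remaining = e^(−Te/τ) = e^(−0.71/0.4712) = 0.2216.
Trapped volume = 490.0 × 0.2216 = 108.58 mL.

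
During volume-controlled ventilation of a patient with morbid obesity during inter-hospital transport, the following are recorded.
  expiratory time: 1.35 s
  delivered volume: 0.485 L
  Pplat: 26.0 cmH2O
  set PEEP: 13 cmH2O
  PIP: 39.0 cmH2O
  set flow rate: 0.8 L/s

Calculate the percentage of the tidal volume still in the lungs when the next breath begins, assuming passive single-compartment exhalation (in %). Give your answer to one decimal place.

R = (PIP − Pplat)/V̇ = (39.0 − 26.0) / 0.8 = 13.0/0.8 = 16.25 cmH2O·s/L.
C = Vt/(Pplat − PEEP) = 485.0 / (26.0 − 13) = 485.0/13.0 = 37.308 mL/cmH2O.
τ = R × C = 16.25 × 0.03731 L/cmH2O = 0.6063 s.
Fraction remaining at end-expiration = e^(−Te/τ) = e^(−1.35/0.6063) = 0.1079 → 10.79%.

10.8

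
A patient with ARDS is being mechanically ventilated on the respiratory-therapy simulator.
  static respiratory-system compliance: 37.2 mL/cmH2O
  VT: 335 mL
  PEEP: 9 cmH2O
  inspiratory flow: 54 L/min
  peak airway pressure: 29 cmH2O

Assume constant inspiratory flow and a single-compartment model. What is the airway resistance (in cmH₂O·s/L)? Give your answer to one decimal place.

Flow: 54 L/min ÷ 60 = 0.9 L/s.
Equation of motion (constant flow): PIP = Vt/C + R·V̇ + PEEP.
R·V̇ = PIP − Vt/C − PEEP = 29 − 335/37.2 − 9 = 29 − 9.005 − 9 = 10.995 cmH2O.
R = 10.995 / 0.9 = 12.217 cmH2O·s/L.

12.2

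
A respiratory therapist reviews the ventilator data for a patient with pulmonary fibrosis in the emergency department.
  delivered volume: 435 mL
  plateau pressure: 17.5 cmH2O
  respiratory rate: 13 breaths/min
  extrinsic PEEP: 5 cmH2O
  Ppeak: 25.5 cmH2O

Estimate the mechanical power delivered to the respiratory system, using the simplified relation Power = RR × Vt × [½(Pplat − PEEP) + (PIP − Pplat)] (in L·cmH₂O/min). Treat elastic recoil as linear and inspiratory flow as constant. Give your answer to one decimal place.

80.6

Per-breath work = Vt × [½(Pplat−PEEP) + (PIP−Pplat)] = 0.435 × [0.5×12.5 + 8.0] = 0.435 × 14.25 = 6.199 L·cmH2O.
Power = 13 × 6.199 = 80.587 L·cmH2O/min.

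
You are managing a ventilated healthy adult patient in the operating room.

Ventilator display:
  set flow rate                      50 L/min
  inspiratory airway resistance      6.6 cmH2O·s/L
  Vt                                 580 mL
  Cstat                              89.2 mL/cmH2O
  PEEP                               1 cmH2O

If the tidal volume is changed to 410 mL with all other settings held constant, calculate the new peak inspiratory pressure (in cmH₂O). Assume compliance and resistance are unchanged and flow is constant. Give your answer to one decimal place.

Flow: 50 L/min ÷ 60 = 0.8333 L/s.
PIP = Vt/C + R·V̇ + PEEP (constant-flow equation of motion).
Only the elastic term changes: ΔPIP = ΔVt / C = (410 − 580) / 89.2 = -1.906 cmH2O.
Original PIP = 580/89.2 + 6.6×0.8333 + 1 = 13.002 cmH2O; new PIP = 13.002 + (-1.906) = 11.096 cmH2O.

11.1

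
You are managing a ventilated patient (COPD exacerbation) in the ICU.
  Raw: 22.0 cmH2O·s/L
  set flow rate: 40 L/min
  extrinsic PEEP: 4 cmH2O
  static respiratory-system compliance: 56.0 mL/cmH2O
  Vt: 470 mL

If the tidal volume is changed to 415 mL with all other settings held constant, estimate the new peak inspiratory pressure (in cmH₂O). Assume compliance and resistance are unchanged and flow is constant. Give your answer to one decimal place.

Flow: 40 L/min ÷ 60 = 0.6667 L/s.
PIP = Vt/C + R·V̇ + PEEP (constant-flow equation of motion).
Only the elastic term changes: ΔPIP = ΔVt / C = (415 − 470) / 56.0 = -0.9821 cmH2O.
Original PIP = 470/56.0 + 22.0×0.6667 + 4 = 27.06 cmH2O; new PIP = 27.06 + (-0.9821) = 26.078 cmH2O.

26.1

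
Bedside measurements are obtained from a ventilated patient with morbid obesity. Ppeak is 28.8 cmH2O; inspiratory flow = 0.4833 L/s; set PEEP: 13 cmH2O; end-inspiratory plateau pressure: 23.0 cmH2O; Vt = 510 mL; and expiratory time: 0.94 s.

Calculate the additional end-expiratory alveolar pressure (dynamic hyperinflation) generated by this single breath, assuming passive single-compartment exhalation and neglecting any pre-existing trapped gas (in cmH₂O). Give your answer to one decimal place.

2.2

R = (PIP − Pplat)/V̇ = (28.8 − 23.0) / 0.4833 = 5.8/0.4833 = 12.001 cmH2O·s/L.
C = Vt/(Pplat − PEEP) = 510.0 / (23.0 − 13) = 510.0/10.0 = 51.0 mL/cmH2O.
τ = R × C = 12.001 × 0.051 L/cmH2O = 0.6121 s.
Fraction remaining = e^(−Te/τ) = e^(−0.94/0.6121) = 0.2153; trapped volume = 510.0 × 0.2153 = 109.8 mL.
Additional alveolar pressure from trapping ≈ V_trapped / C = 109.8 / 51.0 = 2.153 cmH2O.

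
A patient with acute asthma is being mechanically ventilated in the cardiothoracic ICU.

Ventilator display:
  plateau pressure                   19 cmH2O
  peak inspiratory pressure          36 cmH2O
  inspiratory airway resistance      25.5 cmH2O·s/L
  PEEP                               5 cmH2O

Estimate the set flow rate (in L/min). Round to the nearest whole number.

flow = (PIP − Pplat) / Raw = (36 − 19) / 25.5 = 0.6667 L/s × 60 = 40.002 L/min.

40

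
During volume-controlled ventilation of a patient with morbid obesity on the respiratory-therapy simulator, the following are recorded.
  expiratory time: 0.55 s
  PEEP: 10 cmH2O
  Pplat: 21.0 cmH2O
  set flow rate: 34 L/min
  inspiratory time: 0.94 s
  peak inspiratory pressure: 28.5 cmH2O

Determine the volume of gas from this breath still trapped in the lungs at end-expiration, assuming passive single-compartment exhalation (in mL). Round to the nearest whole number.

226

Flow: 34 L/min ÷ 60 = 0.5667 L/s.
Vt = flow × Ti = 0.5667 L/s × 0.94 s × 1000 mL/L = 532.7 mL.
R = (PIP − Pplat)/V̇ = (28.5 − 21.0) / 0.5667 = 7.5/0.5667 = 13.235 cmH2O·s/L.
C = Vt/(Pplat − PEEP) = 532.7 / (21.0 − 10) = 532.7/11.0 = 48.427 mL/cmH2O.
τ = R × C = 13.235 × 0.04843 L/cmH2O = 0.641 s.
Fraction remaining = e^(−Te/τ) = e^(−0.55/0.641) = 0.424.
Trapped volume = 532.7 × 0.424 = 225.86 mL.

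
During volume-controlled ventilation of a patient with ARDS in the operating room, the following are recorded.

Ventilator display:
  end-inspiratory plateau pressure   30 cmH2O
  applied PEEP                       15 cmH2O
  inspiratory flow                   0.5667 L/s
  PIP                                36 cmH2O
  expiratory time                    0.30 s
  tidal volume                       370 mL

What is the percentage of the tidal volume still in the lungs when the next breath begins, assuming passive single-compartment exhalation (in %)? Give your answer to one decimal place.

31.7

R = (PIP − Pplat)/V̇ = (36 − 30) / 0.5667 = 6.0/0.5667 = 10.588 cmH2O·s/L.
C = Vt/(Pplat − PEEP) = 370.0 / (30 − 15) = 370.0/15.0 = 24.667 mL/cmH2O.
τ = R × C = 10.588 × 0.02467 L/cmH2O = 0.2612 s.
Fraction remaining at end-expiration = e^(−Te/τ) = e^(−0.30/0.2612) = 0.3171 → 31.71%.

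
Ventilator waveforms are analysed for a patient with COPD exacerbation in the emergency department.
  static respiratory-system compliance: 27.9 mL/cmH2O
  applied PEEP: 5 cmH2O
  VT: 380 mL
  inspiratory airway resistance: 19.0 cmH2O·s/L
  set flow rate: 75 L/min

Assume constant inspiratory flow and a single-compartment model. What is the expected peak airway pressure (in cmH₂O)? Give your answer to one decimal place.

Flow: 75 L/min ÷ 60 = 1.25 L/s.
Equation of motion (constant flow): PIP = Vt/C + R·V̇ + PEEP.
PIP = 380/27.9 + 19.0×1.25 + 5 = 13.62 + 23.75 + 5 = 42.37 cmH2O.

42.4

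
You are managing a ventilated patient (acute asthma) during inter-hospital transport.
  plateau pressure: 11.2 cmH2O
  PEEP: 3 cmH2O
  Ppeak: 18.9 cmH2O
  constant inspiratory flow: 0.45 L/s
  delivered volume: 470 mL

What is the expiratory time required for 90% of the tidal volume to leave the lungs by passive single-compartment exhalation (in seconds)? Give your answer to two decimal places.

2.26

R = (PIP − Pplat)/V̇ = (18.9 − 11.2) / 0.45 = 7.7/0.45 = 17.111 cmH2O·s/L.
C = Vt/(Pplat − PEEP) = 470.0 / (11.2 − 3) = 470.0/8.2 = 57.317 mL/cmH2O.
τ = R × C = 17.111 × 0.05732 L/cmH2O = 0.9808 s.
t = −τ·ln(1 − 0.90) = −0.9808·ln(0.1) = 2.258 s.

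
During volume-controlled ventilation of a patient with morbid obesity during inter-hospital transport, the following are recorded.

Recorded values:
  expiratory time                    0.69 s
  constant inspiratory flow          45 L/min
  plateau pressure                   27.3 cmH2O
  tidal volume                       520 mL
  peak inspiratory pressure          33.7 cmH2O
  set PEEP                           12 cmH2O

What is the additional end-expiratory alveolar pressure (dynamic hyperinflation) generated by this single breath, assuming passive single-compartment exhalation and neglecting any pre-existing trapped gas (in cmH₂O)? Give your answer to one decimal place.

1.4

Flow: 45 L/min ÷ 60 = 0.75 L/s.
R = (PIP − Pplat)/V̇ = (33.7 − 27.3) / 0.75 = 6.4/0.75 = 8.533 cmH2O·s/L.
C = Vt/(Pplat − PEEP) = 520.0 / (27.3 − 12) = 520.0/15.3 = 33.987 mL/cmH2O.
τ = R × C = 8.533 × 0.03399 L/cmH2O = 0.29 s.
Fraction remaining = e^(−Te/τ) = e^(−0.69/0.29) = 0.09261; trapped volume = 520.0 × 0.09261 = 48.157 mL.
Additional alveolar pressure from trapping ≈ V_trapped / C = 48.157 / 33.987 = 1.417 cmH2O.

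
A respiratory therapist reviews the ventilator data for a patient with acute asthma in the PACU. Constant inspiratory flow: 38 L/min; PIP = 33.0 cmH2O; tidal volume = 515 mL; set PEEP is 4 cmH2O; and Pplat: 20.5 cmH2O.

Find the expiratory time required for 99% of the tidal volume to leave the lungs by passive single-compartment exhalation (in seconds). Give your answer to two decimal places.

2.84

Flow: 38 L/min ÷ 60 = 0.6333 L/s.
R = (PIP − Pplat)/V̇ = (33.0 − 20.5) / 0.6333 = 12.5/0.6333 = 19.738 cmH2O·s/L.
C = Vt/(Pplat − PEEP) = 515.0 / (20.5 − 4) = 515.0/16.5 = 31.212 mL/cmH2O.
τ = R × C = 19.738 × 0.03121 L/cmH2O = 0.616 s.
t = −τ·ln(1 − 0.99) = −0.616·ln(0.01) = 2.837 s.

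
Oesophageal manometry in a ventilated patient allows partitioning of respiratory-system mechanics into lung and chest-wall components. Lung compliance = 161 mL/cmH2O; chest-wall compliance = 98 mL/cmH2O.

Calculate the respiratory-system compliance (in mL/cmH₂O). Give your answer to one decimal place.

Lung and chest wall are elastances in series: 1/Crs = 1/CL + 1/Ccw.
1/Crs = 1/161 + 1/98 = 0.01642.
Crs = 60.901 mL/cmH2O.

60.9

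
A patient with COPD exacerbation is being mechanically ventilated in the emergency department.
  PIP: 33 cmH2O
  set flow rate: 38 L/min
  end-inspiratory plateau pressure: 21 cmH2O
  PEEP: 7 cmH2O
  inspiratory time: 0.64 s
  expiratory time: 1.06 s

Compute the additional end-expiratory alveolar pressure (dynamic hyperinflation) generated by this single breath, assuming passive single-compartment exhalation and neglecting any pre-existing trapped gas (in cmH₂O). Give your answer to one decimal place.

2.0

Flow: 38 L/min ÷ 60 = 0.6333 L/s.
Vt = flow × Ti = 0.6333 L/s × 0.64 s × 1000 mL/L = 405.31 mL.
R = (PIP − Pplat)/V̇ = (33 − 21) / 0.6333 = 12.0/0.6333 = 18.948 cmH2O·s/L.
C = Vt/(Pplat − PEEP) = 405.31 / (21 − 7) = 405.31/14.0 = 28.951 mL/cmH2O.
τ = R × C = 18.948 × 0.02895 L/cmH2O = 0.5485 s.
Fraction remaining = e^(−Te/τ) = e^(−1.06/0.5485) = 0.1448; trapped volume = 405.31 × 0.1448 = 58.689 mL.
Additional alveolar pressure from trapping ≈ V_trapped / C = 58.689 / 28.951 = 2.027 cmH2O.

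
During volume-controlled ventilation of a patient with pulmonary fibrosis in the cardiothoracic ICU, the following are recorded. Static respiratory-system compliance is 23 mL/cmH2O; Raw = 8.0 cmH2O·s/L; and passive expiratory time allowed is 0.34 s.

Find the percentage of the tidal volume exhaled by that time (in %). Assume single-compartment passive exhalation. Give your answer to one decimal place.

84.2

τ = R × C = 8.0 × 23 mL/cmH2O = 8.0 × 0.023 L/cmH2O = 0.184 s.
Passive exhalation: V(t)/V₀ = e^(−t/τ) = e^(−0.34/0.184) = 0.1576.
Fraction exhaled = 1 − 0.1576 = 0.8424 → 84.24%.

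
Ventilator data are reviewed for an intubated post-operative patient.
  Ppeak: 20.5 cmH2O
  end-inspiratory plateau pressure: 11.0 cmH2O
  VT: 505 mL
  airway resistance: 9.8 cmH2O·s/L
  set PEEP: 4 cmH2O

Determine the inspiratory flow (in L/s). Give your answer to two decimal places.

flow = (PIP − Pplat) / Raw = 9.5 / 9.8 = 0.9694 L/s.

0.97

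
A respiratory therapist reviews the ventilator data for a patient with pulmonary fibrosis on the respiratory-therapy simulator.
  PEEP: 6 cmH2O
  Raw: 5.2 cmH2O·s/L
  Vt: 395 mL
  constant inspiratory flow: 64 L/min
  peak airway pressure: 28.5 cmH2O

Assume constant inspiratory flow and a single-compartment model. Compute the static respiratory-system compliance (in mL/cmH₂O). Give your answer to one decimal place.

23.3

Flow: 64 L/min ÷ 60 = 1.0667 L/s.
Equation of motion (constant flow): PIP = Vt/C + R·V̇ + PEEP.
Vt/C = PIP − R·V̇ − PEEP = 28.5 − 5.2×1.0667 − 6 = 28.5 − 5.547 − 6 = 16.953 cmH2O.
C = Vt / 16.953 = 395 / 16.953 = 23.3 mL/cmH2O.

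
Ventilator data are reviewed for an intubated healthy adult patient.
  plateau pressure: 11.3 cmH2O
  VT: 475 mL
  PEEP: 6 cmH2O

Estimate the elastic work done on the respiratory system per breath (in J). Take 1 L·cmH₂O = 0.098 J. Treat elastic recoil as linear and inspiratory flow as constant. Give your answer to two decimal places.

Elastic work ≈ ½ × (Pplat − PEEP) × Vt = 0.5 × (11.3 − 6) × 0.475 L = 0.5 × 5.3 × 0.475 = 1.259 L·cmH2O.
× 0.098 J/(L·cmH2O) → 0.1234 J.

0.12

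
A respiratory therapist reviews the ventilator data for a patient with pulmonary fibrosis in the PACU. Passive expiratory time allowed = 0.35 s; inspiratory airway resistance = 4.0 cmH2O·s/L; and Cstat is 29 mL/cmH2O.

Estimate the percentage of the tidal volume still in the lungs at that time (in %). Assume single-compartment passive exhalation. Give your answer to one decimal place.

4.9

τ = R × C = 4.0 × 29 mL/cmH2O = 4.0 × 0.029 L/cmH2O = 0.116 s.
Passive exhalation: V(t)/V₀ = e^(−t/τ) = e^(−0.35/0.116) = 0.04894.
Fraction remaining = 0.04894 → 4.894%.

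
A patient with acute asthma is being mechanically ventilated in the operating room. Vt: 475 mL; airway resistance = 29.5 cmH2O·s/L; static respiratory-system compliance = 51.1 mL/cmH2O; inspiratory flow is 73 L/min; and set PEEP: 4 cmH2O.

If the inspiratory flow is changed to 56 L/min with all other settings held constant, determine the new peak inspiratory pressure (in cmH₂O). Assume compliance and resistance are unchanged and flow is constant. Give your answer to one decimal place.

Flow: 73 L/min ÷ 60 = 1.2167 L/s.
New flow: 56 L/min ÷ 60 = 0.9333 L/s.
PIP = Vt/C + R·V̇ + PEEP (constant-flow equation of motion).
Only the resistive term changes: ΔPIP = R × ΔV̇ = 29.5 × (0.9333 − 1.2167) = 29.5 × -0.2834 = -8.36 cmH2O.
Original PIP = 475/51.1 + 29.5×1.2167 + 4 = 49.188 cmH2O; new PIP = 49.188 + (-8.36) = 40.828 cmH2O.

40.8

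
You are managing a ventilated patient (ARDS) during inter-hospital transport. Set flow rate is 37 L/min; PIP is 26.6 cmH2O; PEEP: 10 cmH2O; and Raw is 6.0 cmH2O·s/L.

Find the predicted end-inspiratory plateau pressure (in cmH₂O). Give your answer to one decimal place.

22.9

Flow: 37 L/min ÷ 60 = 0.6167 L/s.
Pplat = PIP − Raw × flow = 26.6 − 6.0 × 0.6167 = 26.6 − 3.7 = 22.9 cmH2O.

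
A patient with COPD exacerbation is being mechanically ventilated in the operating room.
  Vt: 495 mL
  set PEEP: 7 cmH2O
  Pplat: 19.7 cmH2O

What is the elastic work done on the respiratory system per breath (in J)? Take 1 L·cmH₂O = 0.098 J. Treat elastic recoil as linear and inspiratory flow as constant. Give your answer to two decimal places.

Elastic work ≈ ½ × (Pplat − PEEP) × Vt = 0.5 × (19.7 − 7) × 0.495 L = 0.5 × 12.7 × 0.495 = 3.143 L·cmH2O.
× 0.098 J/(L·cmH2O) → 0.308 J.

0.31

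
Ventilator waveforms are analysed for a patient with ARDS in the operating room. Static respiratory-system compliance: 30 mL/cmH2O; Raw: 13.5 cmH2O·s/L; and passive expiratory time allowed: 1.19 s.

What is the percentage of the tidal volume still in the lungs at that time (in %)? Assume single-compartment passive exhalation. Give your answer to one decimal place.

5.3

τ = R × C = 13.5 × 30 mL/cmH2O = 13.5 × 0.030 L/cmH2O = 0.405 s.
Passive exhalation: V(t)/V₀ = e^(−t/τ) = e^(−1.19/0.405) = 0.05296.
Fraction remaining = 0.05296 → 5.296%.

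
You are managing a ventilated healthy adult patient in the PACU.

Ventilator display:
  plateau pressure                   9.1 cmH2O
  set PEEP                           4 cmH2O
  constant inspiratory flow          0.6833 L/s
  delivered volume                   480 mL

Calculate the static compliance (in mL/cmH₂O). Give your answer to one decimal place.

94.1

Cstat = Vt / (Pplat − PEEP) = 480 / (9.1 − 4) = 480 / 5.1 = 94.118 mL/cmH2O.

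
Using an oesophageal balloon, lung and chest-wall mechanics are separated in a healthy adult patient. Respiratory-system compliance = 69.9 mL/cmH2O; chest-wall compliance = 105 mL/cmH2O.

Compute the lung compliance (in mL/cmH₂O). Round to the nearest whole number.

209

1/CL = 1/Crs − 1/Ccw.
1/CL = 1/69.9 − 1/105 = 0.004782.
CL = 209.12 mL/cmH2O.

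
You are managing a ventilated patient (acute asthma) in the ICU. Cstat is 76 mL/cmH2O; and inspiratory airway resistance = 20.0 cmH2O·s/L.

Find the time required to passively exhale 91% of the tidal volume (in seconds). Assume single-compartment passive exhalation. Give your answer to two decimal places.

τ = R × C = 20.0 × 76 mL/cmH2O = 20.0 × 0.076 L/cmH2O = 1.52 s.
Exhaled fraction f = 1 − e^(−t/τ) → t = −τ·ln(1 − f) = −1.52·ln(0.09) = 3.66 s.

3.66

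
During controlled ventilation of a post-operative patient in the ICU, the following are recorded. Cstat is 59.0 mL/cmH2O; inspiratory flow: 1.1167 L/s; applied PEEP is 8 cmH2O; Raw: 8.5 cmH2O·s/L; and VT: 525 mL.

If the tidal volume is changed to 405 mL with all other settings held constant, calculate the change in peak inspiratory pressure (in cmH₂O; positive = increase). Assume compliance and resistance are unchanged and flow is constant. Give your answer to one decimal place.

-2.0

PIP = Vt/C + R·V̇ + PEEP (constant-flow equation of motion).
Only the elastic term changes: ΔPIP = ΔVt / C = (405 − 525) / 59.0 = -2.034 cmH2O.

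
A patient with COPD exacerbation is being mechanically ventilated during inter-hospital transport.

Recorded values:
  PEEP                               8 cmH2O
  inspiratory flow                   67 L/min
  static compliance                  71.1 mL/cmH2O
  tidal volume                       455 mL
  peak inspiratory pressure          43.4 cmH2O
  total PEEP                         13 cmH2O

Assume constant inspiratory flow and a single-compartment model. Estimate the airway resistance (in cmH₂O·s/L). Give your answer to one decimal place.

21.5

Flow: 67 L/min ÷ 60 = 1.1167 L/s.
Total PEEP = 13 cmH2O (set 8 + intrinsic 5); this is the baseline alveolar pressure.
Equation of motion (constant flow): PIP = Vt/C + R·V̇ + PEEP.
R·V̇ = PIP − Vt/C − PEEP = 43.4 − 455/71.1 − 13 = 43.4 − 6.399 − 13 = 24.001 cmH2O.
R = 24.001 / 1.1167 = 21.493 cmH2O·s/L.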